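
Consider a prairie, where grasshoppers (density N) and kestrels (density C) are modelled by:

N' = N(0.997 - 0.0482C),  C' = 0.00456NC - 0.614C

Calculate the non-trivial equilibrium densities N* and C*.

N* ≈ 135, C* ≈ 20.7

Set dC/dt = 0 with C > 0: 0.00456N - 0.614 = 0, so N* = 0.614/0.00456 = 135.
Set dN/dt = 0 with N > 0: 0.997 - 0.0482C = 0, so C* = 0.997/0.0482 = 20.7.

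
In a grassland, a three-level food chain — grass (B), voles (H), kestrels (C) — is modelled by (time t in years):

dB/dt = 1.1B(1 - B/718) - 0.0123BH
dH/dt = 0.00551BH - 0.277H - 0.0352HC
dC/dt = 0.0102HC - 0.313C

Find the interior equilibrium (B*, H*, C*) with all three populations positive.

From dC/dt = 0: 0.0102H* = 0.313, so H* = 30.7.
From dB/dt = 0: 1.1(1 - B*/718) = 0.0123·30.7, giving B* = 718·(1 - 0.343) = 472.
From dH/dt = 0: 0.00551·472 - 0.277 = 0.0352C*, so C* = 2.32/0.0352 = 66.

B* ≈ 472, H* ≈ 30.7, C* ≈ 66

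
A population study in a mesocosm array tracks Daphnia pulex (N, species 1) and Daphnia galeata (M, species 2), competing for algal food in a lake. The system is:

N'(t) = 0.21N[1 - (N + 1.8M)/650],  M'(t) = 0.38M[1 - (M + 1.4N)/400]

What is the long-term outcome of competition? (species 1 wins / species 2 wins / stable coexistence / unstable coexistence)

unstable coexistence (outcome depends on initial conditions)

Compare the nullcline intercepts: K1/α12 = 650/1.8 = 361 < K2 = 400; K2/α21 = 400/1.4 = 286 < K1 = 650.
Since both are reversed, neither can invade when rare; the interior point is a saddle.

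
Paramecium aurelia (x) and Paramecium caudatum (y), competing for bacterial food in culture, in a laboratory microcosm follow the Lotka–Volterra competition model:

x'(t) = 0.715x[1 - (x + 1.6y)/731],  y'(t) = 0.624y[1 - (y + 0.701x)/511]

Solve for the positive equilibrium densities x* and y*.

x* ≈ 712, y* ≈ 11.8

Setting both brackets to zero gives the nullclines x + 1.6y = 731 and 0.701x + y = 511.
Substituting y = 511 - 0.701x into the first: x(1 - 1.6·0.701) = 731 - 1.6·511.
So x* = -86.6/-0.122 = 712, and then y* = 511 - 0.701·712 = 11.8.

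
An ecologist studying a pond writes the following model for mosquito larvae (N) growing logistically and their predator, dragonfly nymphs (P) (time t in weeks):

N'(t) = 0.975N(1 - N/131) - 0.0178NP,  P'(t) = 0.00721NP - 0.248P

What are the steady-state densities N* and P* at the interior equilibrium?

From dP/dt = 0 with P > 0: 0.00721N* = 0.248, so N* = 34.4.
Substitute into dN/dt = 0: 0.975(1 - 34.4/131) = 0.0178P*.
The bracket is 0.737, giving P* = 0.719/0.0178 = 40.4.

N* ≈ 34.4, P* ≈ 40.4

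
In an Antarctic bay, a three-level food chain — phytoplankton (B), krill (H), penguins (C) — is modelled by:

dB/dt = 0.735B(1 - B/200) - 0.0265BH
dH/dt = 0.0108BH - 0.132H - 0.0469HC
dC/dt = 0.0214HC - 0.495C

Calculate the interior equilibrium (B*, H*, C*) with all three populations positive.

B* ≈ 33.2, H* ≈ 23.1, C* ≈ 4.83

From dC/dt = 0: 0.0214H* = 0.495, so H* = 23.1.
From dB/dt = 0: 0.735(1 - B*/200) = 0.0265·23.1, giving B* = 200·(1 - 0.834) = 33.2.
From dH/dt = 0: 0.0108·33.2 - 0.132 = 0.0469C*, so C* = 0.227/0.0469 = 4.83.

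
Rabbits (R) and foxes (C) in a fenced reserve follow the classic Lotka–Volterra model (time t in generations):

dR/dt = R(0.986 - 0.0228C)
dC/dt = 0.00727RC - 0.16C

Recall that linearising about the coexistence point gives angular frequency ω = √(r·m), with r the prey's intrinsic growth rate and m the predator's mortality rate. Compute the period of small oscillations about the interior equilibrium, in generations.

T ≈ 15.8 generations

Here r = 0.986 and m = 0.16, so r·m = 0.158.
ω = √0.158 = 0.397 per generation, hence T = 2π/ω ≈ 15.8 generations.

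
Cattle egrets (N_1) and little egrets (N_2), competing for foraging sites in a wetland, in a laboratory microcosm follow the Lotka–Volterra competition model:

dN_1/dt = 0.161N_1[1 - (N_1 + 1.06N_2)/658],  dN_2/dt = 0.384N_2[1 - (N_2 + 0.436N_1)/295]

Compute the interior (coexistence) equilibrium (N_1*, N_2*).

Setting both brackets to zero gives the nullclines N_1 + 1.06N_2 = 658 and 0.436N_1 + N_2 = 295.
Substituting N_2 = 295 - 0.436N_1 into the first: N_1(1 - 1.06·0.436) = 658 - 1.06·295.
So N_1* = 345/0.538 = 642, and then N_2* = 295 - 0.436·642 = 15.1.

N_1* ≈ 642, N_2* ≈ 15.1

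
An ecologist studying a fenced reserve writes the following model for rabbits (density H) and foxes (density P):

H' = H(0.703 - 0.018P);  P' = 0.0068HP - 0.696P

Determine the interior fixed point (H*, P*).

H* ≈ 102, P* ≈ 39.1

Set dP/dt = 0 with P > 0: 0.0068H - 0.696 = 0, so H* = 0.696/0.0068 = 102.
Set dH/dt = 0 with H > 0: 0.703 - 0.018P = 0, so P* = 0.703/0.018 = 39.1.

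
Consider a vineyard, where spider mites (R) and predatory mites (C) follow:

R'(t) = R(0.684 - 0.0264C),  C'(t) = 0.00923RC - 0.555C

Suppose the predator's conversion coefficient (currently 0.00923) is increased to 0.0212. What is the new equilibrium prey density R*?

R* ≈ 26.2

At the interior fixed point, setting dC/dt = 0 with C > 0 fixes R* = (predator death rate)/(RC coefficient) — independent of the other coefficients.
With the change, R* = 0.555/0.0212 = 26.2; it falls from 60.1.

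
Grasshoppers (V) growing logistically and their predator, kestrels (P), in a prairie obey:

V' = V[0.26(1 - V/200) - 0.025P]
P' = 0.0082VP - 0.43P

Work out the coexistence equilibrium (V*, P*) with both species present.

From dP/dt = 0 with P > 0: 0.0082V* = 0.43, so V* = 52.4.
Substitute into dV/dt = 0: 0.26(1 - 52.4/200) = 0.025P*.
The bracket is 0.738, giving P* = 0.192/0.025 = 7.67.

V* ≈ 52.4, P* ≈ 7.67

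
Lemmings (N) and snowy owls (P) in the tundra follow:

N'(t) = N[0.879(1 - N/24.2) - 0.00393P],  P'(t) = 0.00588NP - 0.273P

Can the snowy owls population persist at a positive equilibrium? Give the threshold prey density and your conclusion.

Threshold N = 46.4; K < 46.4, so no, the predator goes extinct.

The predator equation gives dP/dt > 0 only when N > 0.273/0.00588 = 46.4.
Without the predator, N → K = 24.2. Since 24.2 < 46.4, the predator cannot invade.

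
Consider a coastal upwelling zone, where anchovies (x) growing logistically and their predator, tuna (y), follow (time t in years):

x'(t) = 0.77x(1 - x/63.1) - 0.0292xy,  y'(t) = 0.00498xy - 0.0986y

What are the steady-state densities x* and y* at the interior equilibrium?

From dy/dt = 0 with y > 0: 0.00498x* = 0.0986, so x* = 19.8.
Substitute into dx/dt = 0: 0.77(1 - 19.8/63.1) = 0.0292y*.
The bracket is 0.686, giving y* = 0.528/0.0292 = 18.1.

x* ≈ 19.8, y* ≈ 18.1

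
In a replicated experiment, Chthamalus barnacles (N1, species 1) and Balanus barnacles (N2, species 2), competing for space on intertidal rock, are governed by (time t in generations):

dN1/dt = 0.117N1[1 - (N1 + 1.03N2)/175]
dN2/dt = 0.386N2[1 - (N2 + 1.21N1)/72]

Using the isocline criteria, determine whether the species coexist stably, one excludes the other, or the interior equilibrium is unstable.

species 1 excludes species 2

Compare the nullcline intercepts: K1/α12 = 175/1.03 = 170 > K2 = 72; K2/α21 = 72/1.21 = 59.5 < K1 = 175.
Since the inequalities point opposite ways, species 1 can invade but species 2 cannot.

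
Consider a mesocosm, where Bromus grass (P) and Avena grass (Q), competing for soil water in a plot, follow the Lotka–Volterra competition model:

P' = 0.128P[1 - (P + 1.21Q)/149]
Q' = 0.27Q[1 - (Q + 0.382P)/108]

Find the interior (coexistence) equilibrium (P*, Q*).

P* ≈ 34.1, Q* ≈ 95

Setting both brackets to zero gives the nullclines P + 1.21Q = 149 and 0.382P + Q = 108.
Substituting Q = 108 - 0.382P into the first: P(1 - 1.21·0.382) = 149 - 1.21·108.
So P* = 18.3/0.538 = 34.1, and then Q* = 108 - 0.382·34.1 = 95.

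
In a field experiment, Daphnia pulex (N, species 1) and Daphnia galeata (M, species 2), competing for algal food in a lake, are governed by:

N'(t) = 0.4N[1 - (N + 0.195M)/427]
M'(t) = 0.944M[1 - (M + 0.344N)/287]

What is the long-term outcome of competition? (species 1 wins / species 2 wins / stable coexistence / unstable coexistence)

stable coexistence

Compare the nullcline intercepts: K1/α12 = 427/0.195 = 2190 > K2 = 287; K2/α21 = 287/0.344 = 834 > K1 = 427.
Since both inequalities hold, each species can invade when rare, so the interior equilibrium is stable.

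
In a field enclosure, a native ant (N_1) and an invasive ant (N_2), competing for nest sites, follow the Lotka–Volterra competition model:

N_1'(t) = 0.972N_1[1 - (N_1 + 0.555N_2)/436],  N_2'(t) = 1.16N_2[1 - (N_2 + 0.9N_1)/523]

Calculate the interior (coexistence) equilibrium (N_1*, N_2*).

Setting both brackets to zero gives the nullclines N_1 + 0.555N_2 = 436 and 0.9N_1 + N_2 = 523.
Substituting N_2 = 523 - 0.9N_1 into the first: N_1(1 - 0.555·0.9) = 436 - 0.555·523.
So N_1* = 146/0.5 = 291, and then N_2* = 523 - 0.9·291 = 261.

N_1* ≈ 291, N_2* ≈ 261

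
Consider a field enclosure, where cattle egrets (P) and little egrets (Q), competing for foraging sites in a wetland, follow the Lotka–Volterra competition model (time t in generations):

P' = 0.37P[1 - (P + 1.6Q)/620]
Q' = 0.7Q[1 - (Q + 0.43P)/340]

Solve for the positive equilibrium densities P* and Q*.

Setting both brackets to zero gives the nullclines P + 1.6Q = 620 and 0.43P + Q = 340.
Substituting Q = 340 - 0.43P into the first: P(1 - 1.6·0.43) = 620 - 1.6·340.
So P* = 76/0.312 = 244, and then Q* = 340 - 0.43·244 = 235.

P* ≈ 244, Q* ≈ 235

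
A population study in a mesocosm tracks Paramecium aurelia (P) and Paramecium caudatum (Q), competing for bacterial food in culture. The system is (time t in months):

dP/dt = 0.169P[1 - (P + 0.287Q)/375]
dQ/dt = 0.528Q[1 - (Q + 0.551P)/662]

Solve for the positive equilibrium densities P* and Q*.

P* ≈ 220, Q* ≈ 541

Setting both brackets to zero gives the nullclines P + 0.287Q = 375 and 0.551P + Q = 662.
Substituting Q = 662 - 0.551P into the first: P(1 - 0.287·0.551) = 375 - 0.287·662.
So P* = 185/0.842 = 220, and then Q* = 662 - 0.551·220 = 541.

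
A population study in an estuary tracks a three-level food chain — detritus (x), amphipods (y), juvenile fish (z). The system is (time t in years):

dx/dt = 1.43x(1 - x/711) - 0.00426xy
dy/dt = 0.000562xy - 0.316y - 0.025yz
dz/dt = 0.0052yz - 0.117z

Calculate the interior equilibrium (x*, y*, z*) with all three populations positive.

x* ≈ 663, y* ≈ 22.5, z* ≈ 2.27

From dz/dt = 0: 0.0052y* = 0.117, so y* = 22.5.
From dx/dt = 0: 1.43(1 - x*/711) = 0.00426·22.5, giving x* = 711·(1 - 0.067) = 663.
From dy/dt = 0: 0.000562·663 - 0.316 = 0.025z*, so z* = 0.0568/0.025 = 2.27.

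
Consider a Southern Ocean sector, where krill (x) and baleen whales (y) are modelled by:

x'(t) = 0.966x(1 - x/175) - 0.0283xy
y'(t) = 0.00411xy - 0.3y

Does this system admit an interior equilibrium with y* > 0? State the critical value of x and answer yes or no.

The predator equation gives dy/dt > 0 only when x > 0.3/0.00411 = 73.
Without the predator, x → K = 175. Since 175 > 73, the predator can invade and persist.

Threshold x = 73; K > 73, so yes, the predator persists.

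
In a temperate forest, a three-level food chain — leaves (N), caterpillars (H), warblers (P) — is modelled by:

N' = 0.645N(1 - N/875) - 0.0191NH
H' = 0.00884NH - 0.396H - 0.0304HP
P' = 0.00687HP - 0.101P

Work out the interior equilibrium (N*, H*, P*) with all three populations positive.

From dP/dt = 0: 0.00687H* = 0.101, so H* = 14.7.
From dN/dt = 0: 0.645(1 - N*/875) = 0.0191·14.7, giving N* = 875·(1 - 0.435) = 494.
From dH/dt = 0: 0.00884·494 - 0.396 = 0.0304P*, so P* = 3.97/0.0304 = 131.

N* ≈ 494, H* ≈ 14.7, P* ≈ 131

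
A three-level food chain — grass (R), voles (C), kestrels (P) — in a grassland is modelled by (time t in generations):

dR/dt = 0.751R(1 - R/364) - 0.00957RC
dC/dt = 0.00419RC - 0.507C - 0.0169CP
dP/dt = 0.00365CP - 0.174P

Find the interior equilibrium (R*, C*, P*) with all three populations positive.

From dP/dt = 0: 0.00365C* = 0.174, so C* = 47.7.
From dR/dt = 0: 0.751(1 - R*/364) = 0.00957·47.7, giving R* = 364·(1 - 0.607) = 143.
From dC/dt = 0: 0.00419·143 - 0.507 = 0.0169P*, so P* = 0.0917/0.0169 = 5.42.

R* ≈ 143, C* ≈ 47.7, P* ≈ 5.42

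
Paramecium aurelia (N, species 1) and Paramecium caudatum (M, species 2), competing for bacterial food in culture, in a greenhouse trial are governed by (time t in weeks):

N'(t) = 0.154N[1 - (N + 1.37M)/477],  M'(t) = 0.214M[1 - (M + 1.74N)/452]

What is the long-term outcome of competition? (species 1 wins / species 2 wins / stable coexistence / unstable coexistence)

Compare the nullcline intercepts: K1/α12 = 477/1.37 = 348 < K2 = 452; K2/α21 = 452/1.74 = 260 < K1 = 477.
Since both are reversed, neither can invade when rare; the interior point is a saddle.

unstable coexistence (outcome depends on initial conditions)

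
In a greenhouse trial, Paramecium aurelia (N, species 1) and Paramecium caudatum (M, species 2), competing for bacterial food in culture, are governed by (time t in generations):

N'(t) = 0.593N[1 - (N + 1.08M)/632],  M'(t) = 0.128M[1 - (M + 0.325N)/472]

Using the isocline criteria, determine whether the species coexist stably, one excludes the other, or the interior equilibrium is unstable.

Compare the nullcline intercepts: K1/α12 = 632/1.08 = 585 > K2 = 472; K2/α21 = 472/0.325 = 1450 > K1 = 632.
Since both inequalities hold, each species can invade when rare, so the interior equilibrium is stable.

stable coexistence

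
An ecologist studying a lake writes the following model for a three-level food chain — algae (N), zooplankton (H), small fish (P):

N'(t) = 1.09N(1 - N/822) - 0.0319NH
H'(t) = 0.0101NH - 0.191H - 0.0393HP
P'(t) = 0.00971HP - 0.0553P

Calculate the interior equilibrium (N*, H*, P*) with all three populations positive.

N* ≈ 685, H* ≈ 5.7, P* ≈ 171

From dP/dt = 0: 0.00971H* = 0.0553, so H* = 5.7.
From dN/dt = 0: 1.09(1 - N*/822) = 0.0319·5.7, giving N* = 822·(1 - 0.167) = 685.
From dH/dt = 0: 0.0101·685 - 0.191 = 0.0393P*, so P* = 6.73/0.0393 = 171.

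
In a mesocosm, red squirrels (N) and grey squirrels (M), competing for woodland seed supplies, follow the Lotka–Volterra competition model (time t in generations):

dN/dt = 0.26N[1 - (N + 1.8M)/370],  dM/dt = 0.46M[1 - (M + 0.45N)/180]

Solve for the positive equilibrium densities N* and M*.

N* ≈ 242, M* ≈ 71.1

Setting both brackets to zero gives the nullclines N + 1.8M = 370 and 0.45N + M = 180.
Substituting M = 180 - 0.45N into the first: N(1 - 1.8·0.45) = 370 - 1.8·180.
So N* = 46/0.19 = 242, and then M* = 180 - 0.45·242 = 71.1.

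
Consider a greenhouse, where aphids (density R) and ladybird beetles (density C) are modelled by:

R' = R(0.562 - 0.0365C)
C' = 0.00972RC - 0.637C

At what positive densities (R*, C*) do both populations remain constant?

Set dC/dt = 0 with C > 0: 0.00972R - 0.637 = 0, so R* = 0.637/0.00972 = 65.5.
Set dR/dt = 0 with R > 0: 0.562 - 0.0365C = 0, so C* = 0.562/0.0365 = 15.4.

R* ≈ 65.5, C* ≈ 15.4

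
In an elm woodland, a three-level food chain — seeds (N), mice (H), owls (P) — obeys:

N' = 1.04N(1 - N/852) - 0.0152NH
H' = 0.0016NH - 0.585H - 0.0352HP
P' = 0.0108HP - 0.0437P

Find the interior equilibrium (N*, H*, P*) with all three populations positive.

N* ≈ 802, H* ≈ 4.05, P* ≈ 19.8

From dP/dt = 0: 0.0108H* = 0.0437, so H* = 4.05.
From dN/dt = 0: 1.04(1 - N*/852) = 0.0152·4.05, giving N* = 852·(1 - 0.0591) = 802.
From dH/dt = 0: 0.0016·802 - 0.585 = 0.0352P*, so P* = 0.698/0.0352 = 19.8.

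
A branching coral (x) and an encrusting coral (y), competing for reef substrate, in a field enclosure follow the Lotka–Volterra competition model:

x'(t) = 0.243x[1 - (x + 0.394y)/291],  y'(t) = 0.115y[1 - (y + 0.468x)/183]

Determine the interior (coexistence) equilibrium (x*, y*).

Setting both brackets to zero gives the nullclines x + 0.394y = 291 and 0.468x + y = 183.
Substituting y = 183 - 0.468x into the first: x(1 - 0.394·0.468) = 291 - 0.394·183.
So x* = 219/0.816 = 268, and then y* = 183 - 0.468·268 = 57.4.

x* ≈ 268, y* ≈ 57.4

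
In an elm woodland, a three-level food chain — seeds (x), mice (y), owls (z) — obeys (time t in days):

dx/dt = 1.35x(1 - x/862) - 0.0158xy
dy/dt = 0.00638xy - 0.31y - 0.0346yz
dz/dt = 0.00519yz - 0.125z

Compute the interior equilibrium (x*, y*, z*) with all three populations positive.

x* ≈ 619, y* ≈ 24.1, z* ≈ 105

From dz/dt = 0: 0.00519y* = 0.125, so y* = 24.1.
From dx/dt = 0: 1.35(1 - x*/862) = 0.0158·24.1, giving x* = 862·(1 - 0.282) = 619.
From dy/dt = 0: 0.00638·619 - 0.31 = 0.0346z*, so z* = 3.64/0.0346 = 105.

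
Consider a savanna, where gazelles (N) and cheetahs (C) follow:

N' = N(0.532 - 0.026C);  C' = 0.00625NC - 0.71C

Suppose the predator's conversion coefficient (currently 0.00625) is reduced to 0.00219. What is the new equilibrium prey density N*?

N* ≈ 324

At the interior fixed point, setting dC/dt = 0 with C > 0 fixes N* = (predator death rate)/(NC coefficient) — independent of the other coefficients.
With the change, N* = 0.71/0.00219 = 324; it rises from 114.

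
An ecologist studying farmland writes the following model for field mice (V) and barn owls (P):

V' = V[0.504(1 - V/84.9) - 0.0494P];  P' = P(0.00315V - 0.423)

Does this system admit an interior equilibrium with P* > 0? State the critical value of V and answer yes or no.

The predator equation gives dP/dt > 0 only when V > 0.423/0.00315 = 134.
Without the predator, V → K = 84.9. Since 84.9 < 134, the predator cannot invade.

Threshold V = 134; K < 134, so no, the predator goes extinct.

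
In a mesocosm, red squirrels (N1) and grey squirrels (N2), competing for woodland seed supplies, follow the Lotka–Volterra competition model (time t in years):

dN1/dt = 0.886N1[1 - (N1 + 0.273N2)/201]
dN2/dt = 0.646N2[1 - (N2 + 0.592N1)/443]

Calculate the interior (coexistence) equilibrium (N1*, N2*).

Setting both brackets to zero gives the nullclines N1 + 0.273N2 = 201 and 0.592N1 + N2 = 443.
Substituting N2 = 443 - 0.592N1 into the first: N1(1 - 0.273·0.592) = 201 - 0.273·443.
So N1* = 80.1/0.838 = 95.5, and then N2* = 443 - 0.592·95.5 = 386.

N1* ≈ 95.5, N2* ≈ 386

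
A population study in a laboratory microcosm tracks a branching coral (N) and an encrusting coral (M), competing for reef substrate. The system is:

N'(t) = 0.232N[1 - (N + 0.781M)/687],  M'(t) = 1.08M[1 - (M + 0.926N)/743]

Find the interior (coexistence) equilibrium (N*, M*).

N* ≈ 386, M* ≈ 386

Setting both brackets to zero gives the nullclines N + 0.781M = 687 and 0.926N + M = 743.
Substituting M = 743 - 0.926N into the first: N(1 - 0.781·0.926) = 687 - 0.781·743.
So N* = 107/0.277 = 386, and then M* = 743 - 0.926·386 = 386.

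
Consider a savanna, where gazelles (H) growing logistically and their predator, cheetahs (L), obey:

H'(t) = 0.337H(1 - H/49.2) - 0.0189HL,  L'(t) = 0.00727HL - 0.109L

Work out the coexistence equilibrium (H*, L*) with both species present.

H* ≈ 15, L* ≈ 12.4

From dL/dt = 0 with L > 0: 0.00727H* = 0.109, so H* = 15.
Substitute into dH/dt = 0: 0.337(1 - 15/49.2) = 0.0189L*.
The bracket is 0.695, giving L* = 0.234/0.0189 = 12.4.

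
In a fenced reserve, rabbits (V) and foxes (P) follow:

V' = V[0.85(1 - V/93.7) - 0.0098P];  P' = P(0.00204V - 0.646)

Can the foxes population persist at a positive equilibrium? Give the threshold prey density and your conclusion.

The predator equation gives dP/dt > 0 only when V > 0.646/0.00204 = 317.
Without the predator, V → K = 93.7. Since 93.7 < 317, the predator cannot invade.

Threshold V = 317; K < 317, so no, the predator goes extinct.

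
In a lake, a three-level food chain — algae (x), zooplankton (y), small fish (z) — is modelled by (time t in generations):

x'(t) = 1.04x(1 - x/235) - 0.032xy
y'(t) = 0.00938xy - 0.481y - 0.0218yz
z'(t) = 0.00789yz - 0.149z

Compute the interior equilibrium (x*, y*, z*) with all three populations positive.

From dz/dt = 0: 0.00789y* = 0.149, so y* = 18.9.
From dx/dt = 0: 1.04(1 - x*/235) = 0.032·18.9, giving x* = 235·(1 - 0.581) = 98.4.
From dy/dt = 0: 0.00938·98.4 - 0.481 = 0.0218z*, so z* = 0.442/0.0218 = 20.3.

x* ≈ 98.4, y* ≈ 18.9, z* ≈ 20.3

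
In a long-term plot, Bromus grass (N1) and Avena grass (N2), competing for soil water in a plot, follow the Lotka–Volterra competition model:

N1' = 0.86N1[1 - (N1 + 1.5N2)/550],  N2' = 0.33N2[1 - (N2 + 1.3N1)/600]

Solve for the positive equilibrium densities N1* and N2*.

Setting both brackets to zero gives the nullclines N1 + 1.5N2 = 550 and 1.3N1 + N2 = 600.
Substituting N2 = 600 - 1.3N1 into the first: N1(1 - 1.5·1.3) = 550 - 1.5·600.
So N1* = -350/-0.95 = 368, and then N2* = 600 - 1.3·368 = 121.

N1* ≈ 368, N2* ≈ 121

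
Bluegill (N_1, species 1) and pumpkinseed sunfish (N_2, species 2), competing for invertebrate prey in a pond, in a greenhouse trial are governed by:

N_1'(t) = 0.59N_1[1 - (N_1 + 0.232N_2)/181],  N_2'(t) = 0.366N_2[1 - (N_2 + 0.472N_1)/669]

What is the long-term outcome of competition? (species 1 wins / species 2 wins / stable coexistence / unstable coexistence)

Compare the nullcline intercepts: K1/α12 = 181/0.232 = 780 > K2 = 669; K2/α21 = 669/0.472 = 1420 > K1 = 181.
Since both inequalities hold, each species can invade when rare, so the interior equilibrium is stable.

stable coexistence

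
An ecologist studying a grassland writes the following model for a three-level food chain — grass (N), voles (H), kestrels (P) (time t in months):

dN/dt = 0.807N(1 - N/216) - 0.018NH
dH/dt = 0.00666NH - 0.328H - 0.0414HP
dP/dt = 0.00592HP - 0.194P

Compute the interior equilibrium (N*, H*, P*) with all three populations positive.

N* ≈ 58.1, H* ≈ 32.8, P* ≈ 1.43

From dP/dt = 0: 0.00592H* = 0.194, so H* = 32.8.
From dN/dt = 0: 0.807(1 - N*/216) = 0.018·32.8, giving N* = 216·(1 - 0.731) = 58.1.
From dH/dt = 0: 0.00666·58.1 - 0.328 = 0.0414P*, so P* = 0.0591/0.0414 = 1.43.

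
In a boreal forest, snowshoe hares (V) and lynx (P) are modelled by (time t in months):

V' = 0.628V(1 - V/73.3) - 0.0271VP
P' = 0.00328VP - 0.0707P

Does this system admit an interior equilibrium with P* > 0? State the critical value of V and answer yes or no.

Threshold V = 21.6; K > 21.6, so yes, the predator persists.

The predator equation gives dP/dt > 0 only when V > 0.0707/0.00328 = 21.6.
Without the predator, V → K = 73.3. Since 73.3 > 21.6, the predator can invade and persist.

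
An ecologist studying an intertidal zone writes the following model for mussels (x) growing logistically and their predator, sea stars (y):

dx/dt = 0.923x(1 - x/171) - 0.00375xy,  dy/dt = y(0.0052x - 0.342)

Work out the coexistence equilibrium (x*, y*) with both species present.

From dy/dt = 0 with y > 0: 0.0052x* = 0.342, so x* = 65.8.
Substitute into dx/dt = 0: 0.923(1 - 65.8/171) = 0.00375y*.
The bracket is 0.615, giving y* = 0.568/0.00375 = 151.

x* ≈ 65.8, y* ≈ 151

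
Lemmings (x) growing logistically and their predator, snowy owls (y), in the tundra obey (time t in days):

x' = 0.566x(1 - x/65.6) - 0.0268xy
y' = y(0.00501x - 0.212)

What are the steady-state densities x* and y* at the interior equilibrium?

x* ≈ 42.3, y* ≈ 7.5

From dy/dt = 0 with y > 0: 0.00501x* = 0.212, so x* = 42.3.
Substitute into dx/dt = 0: 0.566(1 - 42.3/65.6) = 0.0268y*.
The bracket is 0.355, giving y* = 0.201/0.0268 = 7.5.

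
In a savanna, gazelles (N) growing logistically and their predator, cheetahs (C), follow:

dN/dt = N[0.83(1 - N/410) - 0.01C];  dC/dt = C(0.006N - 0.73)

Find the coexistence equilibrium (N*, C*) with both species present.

From dC/dt = 0 with C > 0: 0.006N* = 0.73, so N* = 122.
Substitute into dN/dt = 0: 0.83(1 - 122/410) = 0.01C*.
The bracket is 0.703, giving C* = 0.584/0.01 = 58.4.

N* ≈ 122, C* ≈ 58.4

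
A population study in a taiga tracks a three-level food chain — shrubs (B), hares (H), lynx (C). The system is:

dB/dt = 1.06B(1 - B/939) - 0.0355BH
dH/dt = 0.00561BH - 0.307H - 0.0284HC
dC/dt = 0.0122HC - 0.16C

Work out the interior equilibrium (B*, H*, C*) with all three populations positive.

From dC/dt = 0: 0.0122H* = 0.16, so H* = 13.1.
From dB/dt = 0: 1.06(1 - B*/939) = 0.0355·13.1, giving B* = 939·(1 - 0.439) = 527.
From dH/dt = 0: 0.00561·527 - 0.307 = 0.0284C*, so C* = 2.65/0.0284 = 93.2.

B* ≈ 527, H* ≈ 13.1, C* ≈ 93.2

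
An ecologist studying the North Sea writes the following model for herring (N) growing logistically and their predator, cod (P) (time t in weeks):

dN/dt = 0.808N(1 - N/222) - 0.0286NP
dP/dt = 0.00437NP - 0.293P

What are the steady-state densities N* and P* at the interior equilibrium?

From dP/dt = 0 with P > 0: 0.00437N* = 0.293, so N* = 67.
Substitute into dN/dt = 0: 0.808(1 - 67/222) = 0.0286P*.
The bracket is 0.698, giving P* = 0.564/0.0286 = 19.7.

N* ≈ 67, P* ≈ 19.7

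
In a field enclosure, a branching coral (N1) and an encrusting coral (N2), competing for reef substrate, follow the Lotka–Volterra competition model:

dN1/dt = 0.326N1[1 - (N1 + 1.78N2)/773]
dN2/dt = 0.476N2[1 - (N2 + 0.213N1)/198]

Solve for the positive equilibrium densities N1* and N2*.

Setting both brackets to zero gives the nullclines N1 + 1.78N2 = 773 and 0.213N1 + N2 = 198.
Substituting N2 = 198 - 0.213N1 into the first: N1(1 - 1.78·0.213) = 773 - 1.78·198.
So N1* = 421/0.621 = 677, and then N2* = 198 - 0.213·677 = 53.7.

N1* ≈ 677, N2* ≈ 53.7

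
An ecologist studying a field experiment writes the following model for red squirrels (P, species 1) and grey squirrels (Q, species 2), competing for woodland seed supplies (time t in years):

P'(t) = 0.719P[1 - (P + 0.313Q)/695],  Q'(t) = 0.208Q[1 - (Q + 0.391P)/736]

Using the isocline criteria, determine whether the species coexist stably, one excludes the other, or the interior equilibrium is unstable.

stable coexistence

Compare the nullcline intercepts: K1/α12 = 695/0.313 = 2220 > K2 = 736; K2/α21 = 736/0.391 = 1880 > K1 = 695.
Since both inequalities hold, each species can invade when rare, so the interior equilibrium is stable.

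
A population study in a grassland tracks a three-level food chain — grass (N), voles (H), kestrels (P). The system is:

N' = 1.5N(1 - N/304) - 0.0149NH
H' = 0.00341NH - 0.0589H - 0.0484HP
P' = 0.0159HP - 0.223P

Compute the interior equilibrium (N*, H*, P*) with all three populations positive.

From dP/dt = 0: 0.0159H* = 0.223, so H* = 14.
From dN/dt = 0: 1.5(1 - N*/304) = 0.0149·14, giving N* = 304·(1 - 0.139) = 262.
From dH/dt = 0: 0.00341·262 - 0.0589 = 0.0484P*, so P* = 0.833/0.0484 = 17.2.

N* ≈ 262, H* ≈ 14, P* ≈ 17.2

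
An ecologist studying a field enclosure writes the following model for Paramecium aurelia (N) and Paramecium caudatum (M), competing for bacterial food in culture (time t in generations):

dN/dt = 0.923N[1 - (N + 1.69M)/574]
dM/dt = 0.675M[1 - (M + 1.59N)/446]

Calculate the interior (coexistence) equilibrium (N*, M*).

Setting both brackets to zero gives the nullclines N + 1.69M = 574 and 1.59N + M = 446.
Substituting M = 446 - 1.59N into the first: N(1 - 1.69·1.59) = 574 - 1.69·446.
So N* = -180/-1.69 = 107, and then M* = 446 - 1.59·107 = 277.

N* ≈ 107, M* ≈ 277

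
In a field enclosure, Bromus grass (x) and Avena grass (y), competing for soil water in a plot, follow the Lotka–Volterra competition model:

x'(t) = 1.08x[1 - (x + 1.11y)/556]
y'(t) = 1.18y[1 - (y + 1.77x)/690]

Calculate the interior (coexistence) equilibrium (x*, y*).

x* ≈ 218, y* ≈ 305

Setting both brackets to zero gives the nullclines x + 1.11y = 556 and 1.77x + y = 690.
Substituting y = 690 - 1.77x into the first: x(1 - 1.11·1.77) = 556 - 1.11·690.
So x* = -210/-0.965 = 218, and then y* = 690 - 1.77·218 = 305.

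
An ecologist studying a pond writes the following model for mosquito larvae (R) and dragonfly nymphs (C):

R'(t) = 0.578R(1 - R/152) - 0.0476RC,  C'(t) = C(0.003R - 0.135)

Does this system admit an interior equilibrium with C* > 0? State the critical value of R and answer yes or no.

Threshold R = 45; K > 45, so yes, the predator persists.

The predator equation gives dC/dt > 0 only when R > 0.135/0.003 = 45.
Without the predator, R → K = 152. Since 152 > 45, the predator can invade and persist.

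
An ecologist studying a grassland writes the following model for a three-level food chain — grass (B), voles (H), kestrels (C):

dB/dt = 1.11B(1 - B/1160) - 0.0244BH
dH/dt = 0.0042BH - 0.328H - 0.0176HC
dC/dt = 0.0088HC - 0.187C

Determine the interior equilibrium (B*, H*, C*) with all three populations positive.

B* ≈ 618, H* ≈ 21.2, C* ≈ 129

From dC/dt = 0: 0.0088H* = 0.187, so H* = 21.2.
From dB/dt = 0: 1.11(1 - B*/1160) = 0.0244·21.2, giving B* = 1160·(1 - 0.467) = 618.
From dH/dt = 0: 0.0042·618 - 0.328 = 0.0176C*, so C* = 2.27/0.0176 = 129.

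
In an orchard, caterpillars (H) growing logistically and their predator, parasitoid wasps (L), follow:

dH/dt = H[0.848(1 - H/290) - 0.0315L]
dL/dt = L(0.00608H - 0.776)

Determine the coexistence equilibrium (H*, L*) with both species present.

H* ≈ 128, L* ≈ 15.1

From dL/dt = 0 with L > 0: 0.00608H* = 0.776, so H* = 128.
Substitute into dH/dt = 0: 0.848(1 - 128/290) = 0.0315L*.
The bracket is 0.56, giving L* = 0.475/0.0315 = 15.1.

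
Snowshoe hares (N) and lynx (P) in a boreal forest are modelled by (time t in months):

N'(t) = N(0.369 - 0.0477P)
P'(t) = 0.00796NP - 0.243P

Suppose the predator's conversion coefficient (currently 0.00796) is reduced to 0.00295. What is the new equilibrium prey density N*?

N* ≈ 82.4

At the interior fixed point, setting dP/dt = 0 with P > 0 fixes N* = (predator death rate)/(NP coefficient) — independent of the other coefficients.
With the change, N* = 0.243/0.00295 = 82.4; it rises from 30.5.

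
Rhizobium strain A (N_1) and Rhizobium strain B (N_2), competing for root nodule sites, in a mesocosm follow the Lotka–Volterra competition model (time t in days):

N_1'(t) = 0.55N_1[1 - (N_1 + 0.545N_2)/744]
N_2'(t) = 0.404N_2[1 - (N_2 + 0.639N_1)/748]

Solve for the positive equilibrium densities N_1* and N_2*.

Setting both brackets to zero gives the nullclines N_1 + 0.545N_2 = 744 and 0.639N_1 + N_2 = 748.
Substituting N_2 = 748 - 0.639N_1 into the first: N_1(1 - 0.545·0.639) = 744 - 0.545·748.
So N_1* = 336/0.652 = 516, and then N_2* = 748 - 0.639·516 = 418.

N_1* ≈ 516, N_2* ≈ 418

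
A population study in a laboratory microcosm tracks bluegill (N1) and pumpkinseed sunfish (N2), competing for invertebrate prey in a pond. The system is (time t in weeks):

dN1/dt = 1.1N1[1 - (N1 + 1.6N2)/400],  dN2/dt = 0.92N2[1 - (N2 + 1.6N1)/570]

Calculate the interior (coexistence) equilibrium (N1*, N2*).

Setting both brackets to zero gives the nullclines N1 + 1.6N2 = 400 and 1.6N1 + N2 = 570.
Substituting N2 = 570 - 1.6N1 into the first: N1(1 - 1.6·1.6) = 400 - 1.6·570.
So N1* = -512/-1.56 = 328, and then N2* = 570 - 1.6·328 = 44.9.

N1* ≈ 328, N2* ≈ 44.9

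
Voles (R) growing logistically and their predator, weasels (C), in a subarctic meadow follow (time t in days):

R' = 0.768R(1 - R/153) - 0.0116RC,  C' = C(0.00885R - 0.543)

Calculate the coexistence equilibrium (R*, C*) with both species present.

From dC/dt = 0 with C > 0: 0.00885R* = 0.543, so R* = 61.4.
Substitute into dR/dt = 0: 0.768(1 - 61.4/153) = 0.0116C*.
The bracket is 0.599, giving C* = 0.46/0.0116 = 39.7.

R* ≈ 61.4, C* ≈ 39.7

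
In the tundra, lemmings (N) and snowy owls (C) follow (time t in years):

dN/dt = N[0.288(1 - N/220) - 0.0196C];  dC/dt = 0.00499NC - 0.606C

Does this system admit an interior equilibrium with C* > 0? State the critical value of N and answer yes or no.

The predator equation gives dC/dt > 0 only when N > 0.606/0.00499 = 121.
Without the predator, N → K = 220. Since 220 > 121, the predator can invade and persist.

Threshold N = 121; K > 121, so yes, the predator persists.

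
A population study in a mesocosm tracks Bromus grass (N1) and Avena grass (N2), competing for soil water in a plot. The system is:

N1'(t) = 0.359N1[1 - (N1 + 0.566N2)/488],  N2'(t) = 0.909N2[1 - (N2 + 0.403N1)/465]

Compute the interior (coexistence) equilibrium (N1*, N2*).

Setting both brackets to zero gives the nullclines N1 + 0.566N2 = 488 and 0.403N1 + N2 = 465.
Substituting N2 = 465 - 0.403N1 into the first: N1(1 - 0.566·0.403) = 488 - 0.566·465.
So N1* = 225/0.772 = 291, and then N2* = 465 - 0.403·291 = 348.

N1* ≈ 291, N2* ≈ 348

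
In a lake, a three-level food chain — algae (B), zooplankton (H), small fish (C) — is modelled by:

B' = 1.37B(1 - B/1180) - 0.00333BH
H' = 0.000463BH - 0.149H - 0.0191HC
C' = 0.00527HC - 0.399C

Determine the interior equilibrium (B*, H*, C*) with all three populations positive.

B* ≈ 963, H* ≈ 75.7, C* ≈ 15.5

From dC/dt = 0: 0.00527H* = 0.399, so H* = 75.7.
From dB/dt = 0: 1.37(1 - B*/1180) = 0.00333·75.7, giving B* = 1180·(1 - 0.184) = 963.
From dH/dt = 0: 0.000463·963 - 0.149 = 0.0191C*, so C* = 0.297/0.0191 = 15.5.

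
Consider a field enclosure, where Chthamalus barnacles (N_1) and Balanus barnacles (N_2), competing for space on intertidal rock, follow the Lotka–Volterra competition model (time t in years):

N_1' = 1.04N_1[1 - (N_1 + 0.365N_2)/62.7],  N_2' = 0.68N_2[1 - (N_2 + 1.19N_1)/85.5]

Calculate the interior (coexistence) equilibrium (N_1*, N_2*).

N_1* ≈ 55.7, N_2* ≈ 19.2

Setting both brackets to zero gives the nullclines N_1 + 0.365N_2 = 62.7 and 1.19N_1 + N_2 = 85.5.
Substituting N_2 = 85.5 - 1.19N_1 into the first: N_1(1 - 0.365·1.19) = 62.7 - 0.365·85.5.
So N_1* = 31.5/0.566 = 55.7, and then N_2* = 85.5 - 1.19·55.7 = 19.2.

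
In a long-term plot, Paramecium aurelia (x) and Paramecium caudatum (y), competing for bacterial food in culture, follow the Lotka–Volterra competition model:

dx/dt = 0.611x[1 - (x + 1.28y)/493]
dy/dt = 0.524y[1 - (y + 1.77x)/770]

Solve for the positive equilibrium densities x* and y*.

Setting both brackets to zero gives the nullclines x + 1.28y = 493 and 1.77x + y = 770.
Substituting y = 770 - 1.77x into the first: x(1 - 1.28·1.77) = 493 - 1.28·770.
So x* = -493/-1.27 = 389, and then y* = 770 - 1.77·389 = 81.1.

x* ≈ 389, y* ≈ 81.1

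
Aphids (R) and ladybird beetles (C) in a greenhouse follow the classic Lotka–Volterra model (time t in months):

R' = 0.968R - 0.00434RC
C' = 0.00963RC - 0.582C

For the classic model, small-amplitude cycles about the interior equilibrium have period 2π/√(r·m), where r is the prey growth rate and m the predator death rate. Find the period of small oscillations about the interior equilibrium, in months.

T ≈ 8.37 months

Here r = 0.968 and m = 0.582, so r·m = 0.563.
ω = √0.563 = 0.751 per month, hence T = 2π/ω ≈ 8.37 months.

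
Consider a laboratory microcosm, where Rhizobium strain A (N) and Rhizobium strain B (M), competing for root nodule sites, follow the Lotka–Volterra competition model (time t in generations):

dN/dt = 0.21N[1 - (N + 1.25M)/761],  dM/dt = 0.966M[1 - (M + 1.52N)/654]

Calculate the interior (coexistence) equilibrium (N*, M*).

Setting both brackets to zero gives the nullclines N + 1.25M = 761 and 1.52N + M = 654.
Substituting M = 654 - 1.52N into the first: N(1 - 1.25·1.52) = 761 - 1.25·654.
So N* = -56.5/-0.9 = 62.8, and then M* = 654 - 1.52·62.8 = 559.

N* ≈ 62.8, M* ≈ 559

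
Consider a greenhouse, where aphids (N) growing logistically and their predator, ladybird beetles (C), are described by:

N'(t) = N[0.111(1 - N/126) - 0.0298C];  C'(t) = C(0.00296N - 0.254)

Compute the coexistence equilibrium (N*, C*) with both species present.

N* ≈ 85.8, C* ≈ 1.19

From dC/dt = 0 with C > 0: 0.00296N* = 0.254, so N* = 85.8.
Substitute into dN/dt = 0: 0.111(1 - 85.8/126) = 0.0298C*.
The bracket is 0.319, giving C* = 0.0354/0.0298 = 1.19.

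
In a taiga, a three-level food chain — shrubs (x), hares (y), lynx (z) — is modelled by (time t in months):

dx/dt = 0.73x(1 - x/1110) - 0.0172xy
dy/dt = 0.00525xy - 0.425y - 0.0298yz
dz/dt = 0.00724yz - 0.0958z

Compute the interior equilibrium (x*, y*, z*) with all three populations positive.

x* ≈ 764, y* ≈ 13.2, z* ≈ 120

From dz/dt = 0: 0.00724y* = 0.0958, so y* = 13.2.
From dx/dt = 0: 0.73(1 - x*/1110) = 0.0172·13.2, giving x* = 1110·(1 - 0.312) = 764.
From dy/dt = 0: 0.00525·764 - 0.425 = 0.0298z*, so z* = 3.59/0.0298 = 120.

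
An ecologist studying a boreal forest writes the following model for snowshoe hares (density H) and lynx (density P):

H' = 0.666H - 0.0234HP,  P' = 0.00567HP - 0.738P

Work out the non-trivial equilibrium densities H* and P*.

H* ≈ 130, P* ≈ 28.5

Set dP/dt = 0 with P > 0: 0.00567H - 0.738 = 0, so H* = 0.738/0.00567 = 130.
Set dH/dt = 0 with H > 0: 0.666 - 0.0234P = 0, so P* = 0.666/0.0234 = 28.5.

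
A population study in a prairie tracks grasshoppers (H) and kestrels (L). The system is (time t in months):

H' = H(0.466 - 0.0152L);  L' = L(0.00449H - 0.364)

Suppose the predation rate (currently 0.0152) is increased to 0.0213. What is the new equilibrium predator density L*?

L* ≈ 21.9

At the interior fixed point, setting dH/dt = 0 with H > 0 fixes L* = (prey growth rate)/(HL coefficient) — independent of the other coefficients.
With the change, L* = 0.466/0.0213 = 21.9; it falls from 30.7.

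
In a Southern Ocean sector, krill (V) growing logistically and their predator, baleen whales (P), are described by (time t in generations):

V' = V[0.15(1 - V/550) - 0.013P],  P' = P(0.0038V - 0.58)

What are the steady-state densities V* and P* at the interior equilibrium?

V* ≈ 153, P* ≈ 8.34

From dP/dt = 0 with P > 0: 0.0038V* = 0.58, so V* = 153.
Substitute into dV/dt = 0: 0.15(1 - 153/550) = 0.013P*.
The bracket is 0.722, giving P* = 0.108/0.013 = 8.34.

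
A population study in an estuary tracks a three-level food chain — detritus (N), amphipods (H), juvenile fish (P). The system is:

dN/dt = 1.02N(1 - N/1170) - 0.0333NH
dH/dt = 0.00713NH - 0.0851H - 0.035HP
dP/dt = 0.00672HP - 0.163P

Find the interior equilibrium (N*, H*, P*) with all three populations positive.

N* ≈ 243, H* ≈ 24.3, P* ≈ 47.2

From dP/dt = 0: 0.00672H* = 0.163, so H* = 24.3.
From dN/dt = 0: 1.02(1 - N*/1170) = 0.0333·24.3, giving N* = 1170·(1 - 0.792) = 243.
From dH/dt = 0: 0.00713·243 - 0.0851 = 0.035P*, so P* = 1.65/0.035 = 47.2.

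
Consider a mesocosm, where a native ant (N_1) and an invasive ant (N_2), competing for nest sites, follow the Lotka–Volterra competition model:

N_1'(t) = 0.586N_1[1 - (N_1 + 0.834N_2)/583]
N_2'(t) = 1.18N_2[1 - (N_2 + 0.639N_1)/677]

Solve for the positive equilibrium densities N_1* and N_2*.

Setting both brackets to zero gives the nullclines N_1 + 0.834N_2 = 583 and 0.639N_1 + N_2 = 677.
Substituting N_2 = 677 - 0.639N_1 into the first: N_1(1 - 0.834·0.639) = 583 - 0.834·677.
So N_1* = 18.4/0.467 = 39.4, and then N_2* = 677 - 0.639·39.4 = 652.

N_1* ≈ 39.4, N_2* ≈ 652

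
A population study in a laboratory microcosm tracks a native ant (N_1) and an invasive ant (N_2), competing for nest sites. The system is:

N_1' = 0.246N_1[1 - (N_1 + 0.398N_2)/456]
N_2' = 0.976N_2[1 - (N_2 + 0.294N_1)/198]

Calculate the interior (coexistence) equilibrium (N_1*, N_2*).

N_1* ≈ 427, N_2* ≈ 72.4

Setting both brackets to zero gives the nullclines N_1 + 0.398N_2 = 456 and 0.294N_1 + N_2 = 198.
Substituting N_2 = 198 - 0.294N_1 into the first: N_1(1 - 0.398·0.294) = 456 - 0.398·198.
So N_1* = 377/0.883 = 427, and then N_2* = 198 - 0.294·427 = 72.4.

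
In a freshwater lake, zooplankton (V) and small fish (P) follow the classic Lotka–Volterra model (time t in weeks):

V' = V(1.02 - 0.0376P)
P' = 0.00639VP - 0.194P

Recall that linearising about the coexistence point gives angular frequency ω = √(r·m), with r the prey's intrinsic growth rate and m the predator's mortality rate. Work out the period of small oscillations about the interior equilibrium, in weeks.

Here r = 1.02 and m = 0.194, so r·m = 0.198.
ω = √0.198 = 0.445 per week, hence T = 2π/ω ≈ 14.1 weeks.

T ≈ 14.1 weeks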